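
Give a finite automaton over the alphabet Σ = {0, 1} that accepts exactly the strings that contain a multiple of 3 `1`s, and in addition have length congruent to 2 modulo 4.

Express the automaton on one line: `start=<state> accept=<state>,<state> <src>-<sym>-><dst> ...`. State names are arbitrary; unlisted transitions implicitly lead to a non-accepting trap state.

Run two small machines in parallel and take their product. The first has 3 states tracking the count of `1`s modulo 3; the second has 4 states tracking the input length modulo 4. A product state is a pair (one from each), accepting exactly when both do.
A 12-state machine:
          0    1  
>  S0     S1   S2 
   S1     S3   S4 
   S2     S4   S5 
 * S3     S6   S7 
   S4     S7   S8 
   S5     S8   S6 
   S6     S0   S9 
   S7     S9  S10 
   S8    S10   S0 
   S9     S2  S11 
   S10   S11   S1 
   S11    S5   S3 
(> = start, * = accepting)

start=S0 accept=S3 S0-0->S1 S0-1->S2 S1-0->S3 S1-1->S4 S2-0->S4 S2-1->S5 S3-0->S6 S3-1->S7 S4-0->S7 S4-1->S8 S5-0->S8 S5-1->S6 S6-0->S0 S6-1->S9 S7-0->S9 S7-1->S10 S8-0->S10 S8-1->S0 S9-0->S2 S9-1->S11 S10-0->S11 S10-1->S1 S11-0->S5 S11-1->S3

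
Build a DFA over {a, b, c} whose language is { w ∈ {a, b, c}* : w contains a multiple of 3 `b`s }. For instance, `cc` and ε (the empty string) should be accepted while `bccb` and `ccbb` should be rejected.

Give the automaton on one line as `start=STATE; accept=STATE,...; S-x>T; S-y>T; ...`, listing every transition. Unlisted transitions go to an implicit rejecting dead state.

start=q0; accept=q0; q0-a>q0; q0-b>q1; q0-c>q0; q1-a>q1; q1-b>q2; q1-c>q1; q2-a>q2; q2-b>q0; q2-c>q2

Keep the running count of `b`s modulo 3: each `b` advances along the cycle q0 → q1 → q2 → q0 while other symbols loop. Accept at q0.
3 states suffice.
        a   b   c  
>* q0   q0  q1  q0 
   q1   q1  q2  q1 
   q2   q2  q0  q2 
(> = start, * = accepting)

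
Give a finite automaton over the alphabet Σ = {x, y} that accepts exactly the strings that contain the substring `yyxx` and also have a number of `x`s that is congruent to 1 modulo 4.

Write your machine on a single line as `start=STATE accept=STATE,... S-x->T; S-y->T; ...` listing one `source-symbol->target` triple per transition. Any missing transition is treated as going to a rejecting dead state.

start=A; accept=T; A-x->B; A-y->C; B-x->D; B-y->E; C-x->B; C-y->F; D-x->G; D-y->H; E-x->D; E-y->I; F-x->J; F-y->F; G-x->A; G-y->K; H-x->G; H-y->L; I-x->M; I-y->I; J-x->N; J-y->E; K-x->A; K-y->O; L-x->P; L-y->L; M-x->Q; M-y->H; N-x->Q; N-y->N; O-x->R; O-y->O; P-x->S; P-y->K; Q-x->S; Q-y->Q; R-x->T; R-y->C; S-x->T; S-y->S; T-x->N; T-y->T

Build one automaton per condition and run them in lockstep. The first has 5 states tracking whether and how much of `yyxx` has been seen; the second has 4 states tracking the count of `x`s modulo 4. A product state is a pair (one from each), accepting exactly when both do.
       x  y 
>  A   B  C 
   B   D  E 
   C   B  F 
   D   G  H 
   E   D  I 
   F   J  F 
   G   A  K 
   H   G  L 
   I   M  I 
   J   N  E 
   K   A  O 
   L   P  L 
   M   Q  H 
   N   Q  N 
   O   R  O 
   P   S  K 
   Q   S  Q 
   R   T  C 
   S   T  S 
 * T   N  T 
(> = start, * = accepting)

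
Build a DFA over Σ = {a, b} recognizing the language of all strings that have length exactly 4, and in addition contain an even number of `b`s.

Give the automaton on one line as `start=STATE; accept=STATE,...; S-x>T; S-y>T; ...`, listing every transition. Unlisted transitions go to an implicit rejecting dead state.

Build one automaton per condition and run them in lockstep. One (6 states) tracks the input length, saturating at 5; the other (2 states) tracks the count of `b`s modulo 2. Each combined state is a pair, one component from each; accept when both components accept. Equivalent product states are then merged.
        a   b  
>  q0   q1  q2 
   q1   q3  q4 
   q2   q4  q3 
   q3   q5  q6 
   q4   q6  q5 
   q5   q7  q8 
   q6   q8  q7 
 * q7   q8  q8 
   q8   q8  q8 
(> = start, * = accepting)

start=q0; accept=q7; q0-a>q1; q0-b>q2; q1-a>q3; q1-b>q4; q2-a>q4; q2-b>q3; q3-a>q5; q3-b>q6; q4-a>q6; q4-b>q5; q5-a>q7; q5-b>q8; q6-a>q8; q6-b>q7; q7-a>q8; q7-b>q8; q8-a>q8; q8-b>q8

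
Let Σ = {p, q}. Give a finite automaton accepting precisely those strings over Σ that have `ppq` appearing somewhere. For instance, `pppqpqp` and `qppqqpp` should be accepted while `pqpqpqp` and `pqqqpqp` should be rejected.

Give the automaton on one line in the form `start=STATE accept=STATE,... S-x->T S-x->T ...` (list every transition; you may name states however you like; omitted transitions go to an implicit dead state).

Track how much of `ppq` has been matched so far: state s0 is no progress, s3 is the absorbing accept state reached once `ppq` has occurred. Intermediate states record partial matches; on a mismatch, fall back to the longest reusable overlap.
4 states suffice.
        p   q  
>  s0   s1  s0 
   s1   s2  s0 
   s2   s2  s3 
 * s3   s3  s3 
(> = start, * = accepting)

start=s0 accept=s3 s0-p->s1 s0-q->s0 s1-p->s2 s1-q->s0 s2-p->s2 s2-q->s3 s3-p->s3 s3-q->s3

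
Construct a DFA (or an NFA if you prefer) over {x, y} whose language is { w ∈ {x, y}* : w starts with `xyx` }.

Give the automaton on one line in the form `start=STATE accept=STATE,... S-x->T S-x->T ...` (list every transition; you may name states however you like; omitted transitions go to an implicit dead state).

Walk along `xyx` while the input agrees: from s0 take `x` to s1, and so on. Any deviation drops to the rejecting sink s4. Once s3 is reached the prefix is confirmed and every continuation is accepted.
A 5-state machine:
        x   y  
>  s0   s1  s4 
   s1   s4  s2 
   s2   s3  s4 
 * s3   s3  s3 
   s4   s4  s4 
(> = start, * = accepting)

start=s0 accept=s3 s0-x->s1 s0-y->s4 s1-x->s4 s1-y->s2 s2-x->s3 s2-y->s4 s3-x->s3 s3-y->s3 s4-x->s4 s4-y->s4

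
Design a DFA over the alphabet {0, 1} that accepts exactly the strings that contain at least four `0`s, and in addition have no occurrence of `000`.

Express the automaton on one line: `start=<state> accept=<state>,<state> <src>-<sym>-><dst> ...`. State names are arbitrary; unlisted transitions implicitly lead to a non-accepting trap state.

Run two small machines in parallel and take their product. The first has 6 states tracking the count of `0`s, saturating at 5; the second has 4 states tracking partial matches of the forbidden pattern `000`. A product state is a pair (one from each), accepting exactly when both do.
An 18-state machine:
          0    1  
>  q0     q1   q0 
   q1     q2   q3 
   q2     q4   q5 
   q3     q6   q3 
   q4     q7   q4 
   q5     q8   q5 
   q6     q9   q5 
   q7    q10   q7 
   q8    q11  q12 
   q9     q7  q12 
   q10   q10  q10 
 * q11   q10  q13 
   q12   q14  q12 
 * q13   q15  q13 
 * q14   q16  q13 
 * q15   q16  q17 
 * q16   q10  q17 
 * q17   q15  q17 
(> = start, * = accepting)

start=q0 accept=q11,q13,q14,q15,q16,q17 q0-0->q1 q0-1->q0 q1-0->q2 q1-1->q3 q2-0->q4 q2-1->q5 q3-0->q6 q3-1->q3 q4-0->q7 q4-1->q4 q5-0->q8 q5-1->q5 q6-0->q9 q6-1->q5 q7-0->q10 q7-1->q7 q8-0->q11 q8-1->q12 q9-0->q7 q9-1->q12 q10-0->q10 q10-1->q10 q11-0->q10 q11-1->q13 q12-0->q14 q12-1->q12 q13-0->q15 q13-1->q13 q14-0->q16 q14-1->q13 q15-0->q16 q15-1->q17 q16-0->q10 q16-1->q17 q17-0->q15 q17-1->q17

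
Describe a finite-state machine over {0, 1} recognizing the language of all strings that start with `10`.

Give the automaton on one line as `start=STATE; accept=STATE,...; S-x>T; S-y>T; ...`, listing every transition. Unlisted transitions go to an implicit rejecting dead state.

start=q0; accept=q2; q0-0>q3; q0-1>q1; q1-0>q2; q1-1>q3; q2-0>q2; q2-1>q2; q3-0>q3; q3-1>q3

Walk along `10` while the input agrees: from q0 take `1` to q1, and so on. Any deviation drops to the rejecting sink q3. Once q2 is reached the prefix is confirmed and every continuation is accepted.
4 states suffice.
        0   1  
>  q0   q3  q1 
   q1   q2  q3 
 * q2   q2  q2 
   q3   q3  q3 
(> = start, * = accepting)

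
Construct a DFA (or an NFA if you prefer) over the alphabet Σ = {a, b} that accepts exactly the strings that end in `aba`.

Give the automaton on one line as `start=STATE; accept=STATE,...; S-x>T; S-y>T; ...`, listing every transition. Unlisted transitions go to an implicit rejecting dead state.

start=q0; accept=q3; q0-a>q1; q0-b>q0; q1-a>q1; q1-b>q2; q2-a>q3; q2-b>q0; q3-a>q1; q3-b>q2

Let each state record the length of the longest suffix of the input read so far that is also a prefix of `aba`. q1 means the last symbol is `a`; q2 means the last 2 symbols are `ab`; q3 means the last 3 symbols are `aba`. Accept only at q3, where the string currently ends in `aba`.
        a   b  
>  q0   q1  q0 
   q1   q1  q2 
   q2   q3  q0 
 * q3   q1  q2 
(> = start, * = accepting)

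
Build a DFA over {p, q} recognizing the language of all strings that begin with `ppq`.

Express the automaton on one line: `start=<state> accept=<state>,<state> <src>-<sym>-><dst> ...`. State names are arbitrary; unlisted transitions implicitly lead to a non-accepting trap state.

start=s0 accept=s3 s0-p->s1 s0-q->s4 s1-p->s2 s1-q->s4 s2-p->s4 s2-q->s3 s3-p->s3 s3-q->s3 s4-p->s4 s4-q->s4

Walk along `ppq` while the input agrees: from s0 take `p` to s1, and so on. Any deviation drops to the rejecting sink s4. Once s3 is reached the prefix is confirmed and every continuation is accepted.
A 5-state machine:
        p   q  
>  s0   s1  s4 
   s1   s2  s4 
   s2   s4  s3 
 * s3   s3  s3 
   s4   s4  s4 
(> = start, * = accepting)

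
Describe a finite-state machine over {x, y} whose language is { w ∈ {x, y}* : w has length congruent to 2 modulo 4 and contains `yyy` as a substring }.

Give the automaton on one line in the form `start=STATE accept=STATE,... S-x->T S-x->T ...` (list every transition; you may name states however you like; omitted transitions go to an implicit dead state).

start=S0 accept=S15 S0-x->S1 S0-y->S2 S1-x->S3 S1-y->S4 S2-x->S3 S2-y->S5 S3-x->S6 S3-y->S7 S4-x->S6 S4-y->S8 S5-x->S6 S5-y->S9 S6-x->S0 S6-y->S10 S7-x->S0 S7-y->S11 S8-x->S0 S8-y->S12 S9-x->S12 S9-y->S12 S10-x->S1 S10-y->S13 S11-x->S1 S11-y->S14 S12-x->S14 S12-y->S14 S13-x->S3 S13-y->S15 S14-x->S15 S14-y->S15 S15-x->S9 S15-y->S9

Build one automaton per condition and run them in lockstep. One (4 states) tracks the input length modulo 4; the other (4 states) tracks whether and how much of `yyy` has been seen. Each combined state is a pair, one component from each; accept when both components accept.
With 16 states:
          x    y  
>  S0     S1   S2 
   S1     S3   S4 
   S2     S3   S5 
   S3     S6   S7 
   S4     S6   S8 
   S5     S6   S9 
   S6     S0  S10 
   S7     S0  S11 
   S8     S0  S12 
   S9    S12  S12 
   S10    S1  S13 
   S11    S1  S14 
   S12   S14  S14 
   S13    S3  S15 
   S14   S15  S15 
 * S15    S9   S9 
(> = start, * = accepting)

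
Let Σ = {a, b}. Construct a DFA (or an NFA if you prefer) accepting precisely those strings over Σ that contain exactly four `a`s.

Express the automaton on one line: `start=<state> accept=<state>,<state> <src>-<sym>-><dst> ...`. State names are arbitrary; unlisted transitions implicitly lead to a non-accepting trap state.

start=q0 accept=q4 q0-a->q1 q0-b->q0 q1-a->q2 q1-b->q1 q2-a->q3 q2-b->q2 q3-a->q4 q3-b->q3 q4-a->q5 q4-b->q4 q5-a->q5 q5-b->q5

Count `a`s, saturating at 5: states q0 through q4 mean 0 through 4 `a`s seen; q5 means more than 4. Each `a` increments (capped at q5); other symbols loop. Accept from {q4}.
6 states suffice.
        a   b  
>  q0   q1  q0 
   q1   q2  q1 
   q2   q3  q2 
   q3   q4  q3 
 * q4   q5  q4 
   q5   q5  q5 
(> = start, * = accepting)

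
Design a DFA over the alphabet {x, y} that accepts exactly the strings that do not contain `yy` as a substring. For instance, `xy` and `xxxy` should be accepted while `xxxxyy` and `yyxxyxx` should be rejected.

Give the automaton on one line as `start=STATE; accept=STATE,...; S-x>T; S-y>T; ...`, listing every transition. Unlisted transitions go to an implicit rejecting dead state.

Track partial matches of the forbidden pattern `yy`. State C is a dead state reached once `yy` has occurred; every other state accepts. A means no part of `yy` is currently matched.
With 3 states:
       x  y 
>* A   A  B 
 * B   A  C 
   C   C  C 
(> = start, * = accepting)

start=A; accept=A,B; A-x>A; A-y>B; B-x>A; B-y>C; C-x>C; C-y>C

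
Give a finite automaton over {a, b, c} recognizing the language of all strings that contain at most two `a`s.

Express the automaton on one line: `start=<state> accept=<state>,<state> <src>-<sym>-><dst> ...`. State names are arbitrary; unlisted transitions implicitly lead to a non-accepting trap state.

start=s0 accept=s0,s1,s2 s0-a->s1 s0-b->s0 s0-c->s0 s1-a->s2 s1-b->s1 s1-c->s1 s2-a->s3 s2-b->s2 s2-c->s2 s3-a->s3 s3-b->s3 s3-c->s3

Count `a`s, saturating at 3: states s0 through s2 mean 0 through 2 `a`s seen; s3 means more than 2. Each `a` increments (capped at s3); other symbols loop. Accept from {s0, s1, s2}.
4 states suffice.
        a   b   c  
>* s0   s1  s0  s0 
 * s1   s2  s1  s1 
 * s2   s3  s2  s2 
   s3   s3  s3  s3 
(> = start, * = accepting)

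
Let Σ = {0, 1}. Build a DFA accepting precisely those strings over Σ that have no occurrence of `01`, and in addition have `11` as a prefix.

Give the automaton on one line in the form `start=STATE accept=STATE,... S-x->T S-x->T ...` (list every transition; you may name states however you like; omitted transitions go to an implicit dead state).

start=q0 accept=q4,q5 q0-0->q1 q0-1->q2 q1-0->q1 q1-1->q3 q2-0->q1 q2-1->q4 q3-0->q3 q3-1->q3 q4-0->q5 q4-1->q4 q5-0->q5 q5-1->q6 q6-0->q6 q6-1->q6

Build one automaton per condition and run them in lockstep. The first has 3 states tracking partial matches of the forbidden pattern `01`; the second has 4 states tracking whether the input so far still matches the prefix `11`. A product state is a pair (one from each), accepting exactly when both do.
A 7-state machine:
        0   1  
>  q0   q1  q2 
   q1   q1  q3 
   q2   q1  q4 
   q3   q3  q3 
 * q4   q5  q4 
 * q5   q5  q6 
   q6   q6  q6 
(> = start, * = accepting)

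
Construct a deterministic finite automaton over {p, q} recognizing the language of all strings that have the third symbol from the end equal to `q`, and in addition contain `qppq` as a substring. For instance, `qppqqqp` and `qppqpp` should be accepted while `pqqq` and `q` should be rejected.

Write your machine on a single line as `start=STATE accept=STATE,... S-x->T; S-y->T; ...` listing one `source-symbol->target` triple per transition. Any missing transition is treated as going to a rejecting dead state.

start=s0; accept=s7,s8,s9,s10; s0-p->s0; s0-q->s1; s1-p->s2; s1-q->s1; s2-p->s3; s2-q->s1; s3-p->s0; s3-q->s4; s4-p->s5; s4-q->s6; s5-p->s7; s5-q->s8; s6-p->s9; s6-q->s10; s7-p->s11; s7-q->s4; s8-p->s5; s8-q->s6; s9-p->s7; s9-q->s8; s10-p->s9; s10-q->s10; s11-p->s11; s11-q->s4

Handle the two conditions separately and then intersect. The first has 15 states tracking the last 3 symbols read; the second has 5 states tracking whether and how much of `qppq` has been seen. A product state is a pair (one from each), accepting exactly when both do. After merging equivalent states the machine shrinks.
A 12-state machine:
          p    q  
>  s0     s0   s1 
   s1     s2   s1 
   s2     s3   s1 
   s3     s0   s4 
   s4     s5   s6 
   s5     s7   s8 
   s6     s9  s10 
 * s7    s11   s4 
 * s8     s5   s6 
 * s9     s7   s8 
 * s10    s9  s10 
   s11   s11   s4 
(> = start, * = accepting)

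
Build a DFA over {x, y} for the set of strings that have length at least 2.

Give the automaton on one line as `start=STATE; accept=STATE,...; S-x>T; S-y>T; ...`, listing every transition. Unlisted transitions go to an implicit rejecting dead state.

start=q0; accept=q2,q3; q0-x>q1; q0-y>q1; q1-x>q2; q1-y>q2; q2-x>q3; q2-y>q3; q3-x>q3; q3-y>q3

We only need to distinguish lengths 0, 1, …, 2, and '>2'. Chain q0 → q1 → q2 → q3 on every symbol, with q3 looping. Accepting states: {q2, q3}.
        x   y  
>  q0   q1  q1 
   q1   q2  q2 
 * q2   q3  q3 
 * q3   q3  q3 
(> = start, * = accepting)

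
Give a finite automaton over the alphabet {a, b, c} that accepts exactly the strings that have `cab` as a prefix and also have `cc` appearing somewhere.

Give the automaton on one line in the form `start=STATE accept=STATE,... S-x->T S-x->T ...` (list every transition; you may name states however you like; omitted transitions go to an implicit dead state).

start=q0 accept=q8 q0-a->q1 q0-b->q1 q0-c->q2 q1-a->q1 q1-b->q1 q1-c->q3 q2-a->q4 q2-b->q1 q2-c->q5 q3-a->q1 q3-b->q1 q3-c->q5 q4-a->q1 q4-b->q6 q4-c->q3 q5-a->q5 q5-b->q5 q5-c->q5 q6-a->q6 q6-b->q6 q6-c->q7 q7-a->q6 q7-b->q6 q7-c->q8 q8-a->q8 q8-b->q8 q8-c->q8

Run two small machines in parallel and take their product. The first has 5 states tracking whether the input so far still matches the prefix `cab`; the second has 3 states tracking whether and how much of `cc` has been seen. A product state is a pair (one from each), accepting exactly when both do.
        a   b   c  
>  q0   q1  q1  q2 
   q1   q1  q1  q3 
   q2   q4  q1  q5 
   q3   q1  q1  q5 
   q4   q1  q6  q3 
   q5   q5  q5  q5 
   q6   q6  q6  q7 
   q7   q6  q6  q8 
 * q8   q8  q8  q8 
(> = start, * = accepting)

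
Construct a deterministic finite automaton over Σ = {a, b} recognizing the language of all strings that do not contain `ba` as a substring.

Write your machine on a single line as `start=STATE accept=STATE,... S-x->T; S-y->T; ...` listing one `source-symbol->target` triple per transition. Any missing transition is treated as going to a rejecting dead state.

start=q0; accept=q0,q1; q0-a->q0; q0-b->q1; q1-a->q2; q1-b->q1; q2-a->q2; q2-b->q2

Track partial matches of the forbidden pattern `ba`. State q2 is a dead state reached once `ba` has occurred; every other state accepts. q0 means no part of `ba` is currently matched.
3 states suffice.
        a   b  
>* q0   q0  q1 
 * q1   q2  q1 
   q2   q2  q2 
(> = start, * = accepting)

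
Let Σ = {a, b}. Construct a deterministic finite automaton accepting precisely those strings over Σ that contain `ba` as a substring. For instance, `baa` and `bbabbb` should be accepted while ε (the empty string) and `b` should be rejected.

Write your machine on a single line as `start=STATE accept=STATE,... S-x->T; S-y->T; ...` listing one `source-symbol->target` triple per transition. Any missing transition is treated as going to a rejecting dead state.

Track how much of `ba` has been matched so far: state s0 is no progress, s2 is the absorbing accept state reached once `ba` has occurred. Intermediate states record partial matches; on a mismatch, fall back to the longest reusable overlap.
With 3 states:
        a   b  
>  s0   s0  s1 
   s1   s2  s1 
 * s2   s2  s2 
(> = start, * = accepting)

start=s0; accept=s2; s0-a->s0; s0-b->s1; s1-a->s2; s1-b->s1; s2-a->s2; s2-b->s2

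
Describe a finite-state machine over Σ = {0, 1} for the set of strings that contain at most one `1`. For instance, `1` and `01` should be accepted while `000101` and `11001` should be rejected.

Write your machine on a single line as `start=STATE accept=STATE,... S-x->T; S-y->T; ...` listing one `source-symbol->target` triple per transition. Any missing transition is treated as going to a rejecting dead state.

start=s0; accept=s0,s1; s0-0->s0; s0-1->s1; s1-0->s1; s1-1->s2; s2-0->s2; s2-1->s2

Count `1`s, saturating at 2: state s0 means no `1` yet, s1 means one `1` seen, s2 means more than one. Each `1` increments (capped at s2); other symbols loop. Accept from {s0, s1}.
3 states suffice.
        0   1  
>* s0   s0  s1 
 * s1   s1  s2 
   s2   s2  s2 
(> = start, * = accepting)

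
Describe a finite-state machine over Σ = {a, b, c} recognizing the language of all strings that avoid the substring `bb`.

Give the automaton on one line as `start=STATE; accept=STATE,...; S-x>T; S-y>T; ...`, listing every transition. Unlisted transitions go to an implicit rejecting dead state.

This is the complement of 'contains `bb`'. Use the same substring-matching states — s0 through s2 holding how much of `bb` has just been matched — but flip the accepting set: everything except the trap s2 accepts.
A 3-state machine:
        a   b   c  
>* s0   s0  s1  s0 
 * s1   s0  s2  s0 
   s2   s2  s2  s2 
(> = start, * = accepting)

start=s0; accept=s0,s1; s0-a>s0; s0-b>s1; s0-c>s0; s1-a>s0; s1-b>s2; s1-c>s0; s2-a>s2; s2-b>s2; s2-c>s2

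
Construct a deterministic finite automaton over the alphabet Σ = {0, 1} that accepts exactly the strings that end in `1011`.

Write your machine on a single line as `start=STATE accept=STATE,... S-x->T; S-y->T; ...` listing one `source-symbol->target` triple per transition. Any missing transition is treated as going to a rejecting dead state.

start=q0; accept=q4; q0-0->q0; q0-1->q1; q1-0->q2; q1-1->q1; q2-0->q0; q2-1->q3; q3-0->q2; q3-1->q4; q4-0->q2; q4-1->q1

Remember how much of `1011` the current input suffix matches. State q0 means no match yet; q1 means the last symbol is `1`; q2 means the last 2 symbols are `10`; q3 means the last 3 symbols are `101`; q4 means the last 4 symbols are `1011`. Only q4 accepts. On a mismatch, fall back to the longest proper suffix that is still a prefix of `1011`.
A 5-state machine:
        0   1  
>  q0   q0  q1 
   q1   q2  q1 
   q2   q0  q3 
   q3   q2  q4 
 * q4   q2  q1 
(> = start, * = accepting)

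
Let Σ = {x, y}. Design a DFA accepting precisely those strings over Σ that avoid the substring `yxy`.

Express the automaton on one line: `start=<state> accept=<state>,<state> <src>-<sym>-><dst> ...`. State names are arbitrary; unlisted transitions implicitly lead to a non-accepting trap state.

This is the complement of 'contains `yxy`'. Use the same substring-matching states — s0 through s3 holding how much of `yxy` has just been matched — but flip the accepting set: everything except the trap s3 accepts.
A 4-state machine:
        x   y  
>* s0   s0  s1 
 * s1   s2  s1 
 * s2   s0  s3 
   s3   s3  s3 
(> = start, * = accepting)

start=s0 accept=s0,s1,s2 s0-x->s0 s0-y->s1 s1-x->s2 s1-y->s1 s2-x->s0 s2-y->s3 s3-x->s3 s3-y->s3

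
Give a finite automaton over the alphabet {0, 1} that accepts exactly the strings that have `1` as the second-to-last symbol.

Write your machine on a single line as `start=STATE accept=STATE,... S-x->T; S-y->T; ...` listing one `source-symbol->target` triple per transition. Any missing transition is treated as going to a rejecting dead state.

start=A; accept=F,G; A-0->B; A-1->C; B-0->D; B-1->E; C-0->F; C-1->G; D-0->D; D-1->E; E-0->F; E-1->G; F-0->D; F-1->E; G-0->F; G-1->G

A DFA must remember the last 2 symbols (since which symbol is second-to-last isn't known until the input ends). Use one state per possible window of the last ≤2 symbols; accept from those whose window starts with `1`.
A 7-state machine:
       0  1 
>  A   B  C 
   B   D  E 
   C   F  G 
   D   D  E 
   E   F  G 
 * F   D  E 
 * G   F  G 
(> = start, * = accepting)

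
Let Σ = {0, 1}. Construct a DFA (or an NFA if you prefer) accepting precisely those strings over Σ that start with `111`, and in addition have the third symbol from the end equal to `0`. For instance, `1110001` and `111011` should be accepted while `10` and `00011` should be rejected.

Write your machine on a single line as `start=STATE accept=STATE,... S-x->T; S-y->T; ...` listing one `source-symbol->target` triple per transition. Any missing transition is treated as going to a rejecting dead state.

start=s0; accept=s19,s20,s21,s22; s0-0->s1; s0-1->s2; s1-0->s3; s1-1->s4; s2-0->s5; s2-1->s6; s3-0->s7; s3-1->s8; s4-0->s9; s4-1->s10; s5-0->s11; s5-1->s12; s6-0->s13; s6-1->s14; s7-0->s7; s7-1->s8; s8-0->s9; s8-1->s10; s9-0->s11; s9-1->s12; s10-0->s13; s10-1->s15; s11-0->s7; s11-1->s8; s12-0->s9; s12-1->s10; s13-0->s11; s13-1->s12; s14-0->s16; s14-1->s14; s15-0->s13; s15-1->s15; s16-0->s17; s16-1->s18; s17-0->s19; s17-1->s20; s18-0->s21; s18-1->s22; s19-0->s19; s19-1->s20; s20-0->s21; s20-1->s22; s21-0->s17; s21-1->s18; s22-0->s16; s22-1->s14

Handle the two conditions separately and then intersect. One (5 states) tracks whether the input so far still matches the prefix `111`; the other (15 states) tracks the last 3 symbols read. Each combined state is a pair, one component from each; accept when both components accept.
          0    1  
>  s0     s1   s2 
   s1     s3   s4 
   s2     s5   s6 
   s3     s7   s8 
   s4     s9  s10 
   s5    s11  s12 
   s6    s13  s14 
   s7     s7   s8 
   s8     s9  s10 
   s9    s11  s12 
   s10   s13  s15 
   s11    s7   s8 
   s12    s9  s10 
   s13   s11  s12 
   s14   s16  s14 
   s15   s13  s15 
   s16   s17  s18 
   s17   s19  s20 
   s18   s21  s22 
 * s19   s19  s20 
 * s20   s21  s22 
 * s21   s17  s18 
 * s22   s16  s14 
(> = start, * = accepting)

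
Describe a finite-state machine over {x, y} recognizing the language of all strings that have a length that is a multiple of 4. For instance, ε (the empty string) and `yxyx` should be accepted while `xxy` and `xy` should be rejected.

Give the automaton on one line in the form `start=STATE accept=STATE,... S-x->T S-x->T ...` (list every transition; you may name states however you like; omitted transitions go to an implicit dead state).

Count input length modulo 4: every symbol advances one step around the cycle A → B → C → D → A. Accept at A.
A 4-state machine:
       x  y 
>* A   B  B 
   B   C  C 
   C   D  D 
   D   A  A 
(> = start, * = accepting)

start=A accept=A A-x->B A-y->B B-x->C B-y->C C-x->D C-y->D D-x->A D-y->A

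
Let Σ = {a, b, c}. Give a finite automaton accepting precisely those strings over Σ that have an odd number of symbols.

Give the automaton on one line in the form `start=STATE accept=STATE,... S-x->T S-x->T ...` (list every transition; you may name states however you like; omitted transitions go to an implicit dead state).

Count input length modulo 2: every symbol advances one step around the cycle S0 → S1 → S0. Accept at S1.
With 2 states:
        a   b   c  
>  S0   S1  S1  S1 
 * S1   S0  S0  S0 
(> = start, * = accepting)

start=S0 accept=S1 S0-a->S1 S0-b->S1 S0-c->S1 S1-a->S0 S1-b->S0 S1-c->S0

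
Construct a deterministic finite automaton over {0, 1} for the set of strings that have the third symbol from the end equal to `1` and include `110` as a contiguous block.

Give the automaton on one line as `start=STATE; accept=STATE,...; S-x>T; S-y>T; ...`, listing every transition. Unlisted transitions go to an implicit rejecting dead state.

Run two small machines in parallel and take their product. The first has 15 states tracking the last 3 symbols read; the second has 4 states tracking whether and how much of `110` has been seen. A product state is a pair (one from each), accepting exactly when both do. After merging equivalent states the machine shrinks.
An 11-state machine:
       0  1 
>  A   A  B 
   B   A  C 
   C   D  C 
 * D   E  F 
 * E   G  H 
 * F   I  J 
   G   G  H 
   H   I  J 
   I   E  F 
   J   D  K 
 * K   D  K 
(> = start, * = accepting)

start=A; accept=D,E,F,K; A-0>A; A-1>B; B-0>A; B-1>C; C-0>D; C-1>C; D-0>E; D-1>F; E-0>G; E-1>H; F-0>I; F-1>J; G-0>G; G-1>H; H-0>I; H-1>J; I-0>E; I-1>F; J-0>D; J-1>K; K-0>D; K-1>K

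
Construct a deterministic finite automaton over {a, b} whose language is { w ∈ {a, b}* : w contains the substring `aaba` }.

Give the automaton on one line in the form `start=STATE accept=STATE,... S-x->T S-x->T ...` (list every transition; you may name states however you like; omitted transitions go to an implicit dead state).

States S0..S3 record the length of the longest prefix of `aaba` that matches the current input suffix. Reaching S4 means `aaba` has been seen, and we stay there forever. Accept from S4.
A 5-state machine:
        a   b  
>  S0   S1  S0 
   S1   S2  S0 
   S2   S2  S3 
   S3   S4  S0 
 * S4   S4  S4 
(> = start, * = accepting)

start=S0 accept=S4 S0-a->S1 S0-b->S0 S1-a->S2 S1-b->S0 S2-a->S2 S2-b->S3 S3-a->S4 S3-b->S0 S4-a->S4 S4-b->S4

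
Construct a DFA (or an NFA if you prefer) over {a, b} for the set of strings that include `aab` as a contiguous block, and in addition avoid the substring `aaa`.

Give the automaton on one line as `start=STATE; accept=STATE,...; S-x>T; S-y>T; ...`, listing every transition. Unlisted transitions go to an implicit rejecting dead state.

Run two small machines in parallel and take their product. The first has 4 states tracking whether and how much of `aab` has been seen; the second has 4 states tracking partial matches of the forbidden pattern `aaa`. A product state is a pair (one from each), accepting exactly when both do. After merging equivalent states the machine shrinks.
        a   b  
>  q0   q1  q0 
   q1   q2  q0 
   q2   q3  q4 
   q3   q3  q3 
 * q4   q5  q4 
 * q5   q6  q4 
 * q6   q3  q4 
(> = start, * = accepting)

start=q0; accept=q4,q5,q6; q0-a>q1; q0-b>q0; q1-a>q2; q1-b>q0; q2-a>q3; q2-b>q4; q3-a>q3; q3-b>q3; q4-a>q5; q4-b>q4; q5-a>q6; q5-b>q4; q6-a>q3; q6-b>q4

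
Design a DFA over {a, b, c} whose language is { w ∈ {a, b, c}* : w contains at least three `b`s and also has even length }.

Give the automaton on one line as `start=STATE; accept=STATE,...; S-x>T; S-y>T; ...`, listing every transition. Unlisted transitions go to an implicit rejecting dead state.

start=q0; accept=q7; q0-a>q1; q0-b>q2; q0-c>q1; q1-a>q0; q1-b>q3; q1-c>q0; q2-a>q3; q2-b>q4; q2-c>q3; q3-a>q2; q3-b>q5; q3-c>q2; q4-a>q5; q4-b>q6; q4-c>q5; q5-a>q4; q5-b>q7; q5-c>q4; q6-a>q7; q6-b>q7; q6-c>q7; q7-a>q6; q7-b>q6; q7-c>q6

Build one automaton per condition and run them in lockstep. The first has 5 states tracking the count of `b`s, saturating at 4; the second has 2 states tracking the input length modulo 2. A product state is a pair (one from each), accepting exactly when both do. Minimizing collapses redundant product states.
With 8 states:
        a   b   c  
>  q0   q1  q2  q1 
   q1   q0  q3  q0 
   q2   q3  q4  q3 
   q3   q2  q5  q2 
   q4   q5  q6  q5 
   q5   q4  q7  q4 
   q6   q7  q7  q7 
 * q7   q6  q6  q6 
(> = start, * = accepting)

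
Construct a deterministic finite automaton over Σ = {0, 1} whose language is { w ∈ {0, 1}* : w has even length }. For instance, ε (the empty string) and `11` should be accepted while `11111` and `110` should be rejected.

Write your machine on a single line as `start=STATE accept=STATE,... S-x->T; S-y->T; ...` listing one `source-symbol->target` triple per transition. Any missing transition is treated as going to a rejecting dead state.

start=s0; accept=s0; s0-0->s1; s0-1->s1; s1-0->s0; s1-1->s0

Only the length mod 2 matters, so use a 2-cycle: from any state, every input symbol moves to the next state, wrapping s1 back to s0. Mark s0 accepting.
With 2 states:
        0   1  
>* s0   s1  s1 
   s1   s0  s0 
(> = start, * = accepting)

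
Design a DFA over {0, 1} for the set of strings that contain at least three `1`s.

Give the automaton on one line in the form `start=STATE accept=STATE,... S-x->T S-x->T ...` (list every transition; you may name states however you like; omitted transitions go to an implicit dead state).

Only the number of `1`s matters, and only up to 4. Make a chain S0 → S1 → S2 → S3 → S4 advanced by each `1` (with S4 absorbing); every other symbol self-loops. The accepting set is {S3, S4}.
A 5-state machine:
        0   1  
>  S0   S0  S1 
   S1   S1  S2 
   S2   S2  S3 
 * S3   S3  S4 
 * S4   S4  S4 
(> = start, * = accepting)

start=S0 accept=S3,S4 S0-0->S0 S0-1->S1 S1-0->S1 S1-1->S2 S2-0->S2 S2-1->S3 S3-0->S3 S3-1->S4 S4-0->S4 S4-1->S4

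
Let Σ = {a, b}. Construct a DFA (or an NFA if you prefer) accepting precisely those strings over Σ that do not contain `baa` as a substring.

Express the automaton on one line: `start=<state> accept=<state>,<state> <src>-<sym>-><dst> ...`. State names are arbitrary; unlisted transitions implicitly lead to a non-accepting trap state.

start=q0 accept=q0,q1,q2 q0-a->q0 q0-b->q1 q1-a->q2 q1-b->q1 q2-a->q3 q2-b->q1 q3-a->q3 q3-b->q3

Track partial matches of the forbidden pattern `baa`. State q3 is a dead state reached once `baa` has occurred; every other state accepts. q0 means no part of `baa` is currently matched.
4 states suffice.
        a   b  
>* q0   q0  q1 
 * q1   q2  q1 
 * q2   q3  q1 
   q3   q3  q3 
(> = start, * = accepting)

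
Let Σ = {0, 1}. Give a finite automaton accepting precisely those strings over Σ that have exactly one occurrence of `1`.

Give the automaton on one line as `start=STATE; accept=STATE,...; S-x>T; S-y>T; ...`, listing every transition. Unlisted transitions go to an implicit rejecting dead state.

Count `1`s, saturating at 2: state q0 means no `1` yet, q1 means one `1` seen, q2 means more than one. Each `1` increments (capped at q2); other symbols loop. Accept from {q1}.
A 3-state machine:
        0   1  
>  q0   q0  q1 
 * q1   q1  q2 
   q2   q2  q2 
(> = start, * = accepting)

start=q0; accept=q1; q0-0>q0; q0-1>q1; q1-0>q1; q1-1>q2; q2-0>q2; q2-1>q2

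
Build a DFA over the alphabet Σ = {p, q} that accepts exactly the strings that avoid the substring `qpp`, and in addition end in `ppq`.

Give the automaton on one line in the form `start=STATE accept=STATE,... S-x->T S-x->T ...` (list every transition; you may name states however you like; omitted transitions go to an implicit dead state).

Run two small machines in parallel and take their product. One (4 states) tracks partial matches of the forbidden pattern `qpp`; the other (4 states) tracks how much of the suffix `ppq` has currently been matched. Each combined state is a pair, one component from each; accept when both components accept. After merging equivalent states the machine shrinks.
With 5 states:
        p   q  
>  S0   S1  S2 
   S1   S3  S2 
   S2   S2  S2 
   S3   S3  S4 
 * S4   S2  S2 
(> = start, * = accepting)

start=S0 accept=S4 S0-p->S1 S0-q->S2 S1-p->S3 S1-q->S2 S2-p->S2 S2-q->S2 S3-p->S3 S3-q->S4 S4-p->S2 S4-q->S2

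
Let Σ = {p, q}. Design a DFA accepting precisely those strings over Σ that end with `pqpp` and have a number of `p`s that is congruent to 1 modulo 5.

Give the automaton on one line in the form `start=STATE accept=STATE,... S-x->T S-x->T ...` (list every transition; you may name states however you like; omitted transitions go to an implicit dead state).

start=S0 accept=S8 S0-p->S1 S0-q->S0 S1-p->S2 S1-q->S1 S2-p->S3 S2-q->S2 S3-p->S4 S3-q->S3 S4-p->S0 S4-q->S5 S5-p->S6 S5-q->S7 S6-p->S8 S6-q->S0 S7-p->S0 S7-q->S7 S8-p->S2 S8-q->S1

Build one automaton per condition and run them in lockstep. One (5 states) tracks how much of the suffix `pqpp` has currently been matched; the other (5 states) tracks the count of `p`s modulo 5. Each combined state is a pair, one component from each; accept when both components accept. Equivalent product states are then merged.
A 9-state machine:
        p   q  
>  S0   S1  S0 
   S1   S2  S1 
   S2   S3  S2 
   S3   S4  S3 
   S4   S0  S5 
   S5   S6  S7 
   S6   S8  S0 
   S7   S0  S7 
 * S8   S2  S1 
(> = start, * = accepting)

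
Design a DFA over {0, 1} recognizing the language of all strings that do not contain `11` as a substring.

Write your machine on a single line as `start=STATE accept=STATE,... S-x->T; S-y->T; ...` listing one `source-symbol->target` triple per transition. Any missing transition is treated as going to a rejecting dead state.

start=A; accept=A,B; A-0->A; A-1->B; B-0->A; B-1->C; C-0->C; C-1->C

This is the complement of 'contains `11`'. Use the same substring-matching states — A through C holding how much of `11` has just been matched — but flip the accepting set: everything except the trap C accepts.
A 3-state machine:
       0  1 
>* A   A  B 
 * B   A  C 
   C   C  C 
(> = start, * = accepting)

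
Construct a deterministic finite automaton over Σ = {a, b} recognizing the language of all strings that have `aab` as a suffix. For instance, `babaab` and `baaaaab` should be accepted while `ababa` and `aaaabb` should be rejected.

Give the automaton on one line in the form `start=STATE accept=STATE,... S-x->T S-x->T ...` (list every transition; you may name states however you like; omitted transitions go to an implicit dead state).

start=s0 accept=s3 s0-a->s1 s0-b->s0 s1-a->s2 s1-b->s0 s2-a->s2 s2-b->s3 s3-a->s1 s3-b->s0

Let each state record the length of the longest suffix of the input read so far that is also a prefix of `aab`. s1 means the last symbol is `a`; s2 means the last 2 symbols are `aa`; s3 means the last 3 symbols are `aab`. Accept only at s3, where the string currently ends in `aab`.
4 states suffice.
        a   b  
>  s0   s1  s0 
   s1   s2  s0 
   s2   s2  s3 
 * s3   s1  s0 
(> = start, * = accepting)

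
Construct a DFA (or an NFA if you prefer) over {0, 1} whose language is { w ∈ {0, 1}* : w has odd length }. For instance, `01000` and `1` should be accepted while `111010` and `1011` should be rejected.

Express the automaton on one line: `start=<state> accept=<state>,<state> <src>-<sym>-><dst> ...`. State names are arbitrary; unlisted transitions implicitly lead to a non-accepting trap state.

start=q0 accept=q1 q0-0->q1 q0-1->q1 q1-0->q0 q1-1->q0

Count input length modulo 2: every symbol advances one step around the cycle q0 → q1 → q0. Accept at q1.
With 2 states:
        0   1  
>  q0   q1  q1 
 * q1   q0  q0 
(> = start, * = accepting)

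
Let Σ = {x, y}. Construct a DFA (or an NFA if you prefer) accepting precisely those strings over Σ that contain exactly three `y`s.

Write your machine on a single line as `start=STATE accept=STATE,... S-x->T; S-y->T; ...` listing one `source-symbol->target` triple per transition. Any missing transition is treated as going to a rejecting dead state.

Count `y`s, saturating at 4: states s0 through s3 mean 0 through 3 `y`s seen; s4 means more than 3. Each `y` increments (capped at s4); other symbols loop. Accept from {s3}.
5 states suffice.
        x   y  
>  s0   s0  s1 
   s1   s1  s2 
   s2   s2  s3 
 * s3   s3  s4 
   s4   s4  s4 
(> = start, * = accepting)

start=s0; accept=s3; s0-x->s0; s0-y->s1; s1-x->s1; s1-y->s2; s2-x->s2; s2-y->s3; s3-x->s3; s3-y->s4; s4-x->s4; s4-y->s4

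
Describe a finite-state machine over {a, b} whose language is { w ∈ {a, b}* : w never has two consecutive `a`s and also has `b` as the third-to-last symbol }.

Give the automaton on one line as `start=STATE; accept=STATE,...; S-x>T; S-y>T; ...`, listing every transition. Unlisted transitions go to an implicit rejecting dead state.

start=q0; accept=q6,q7,q8; q0-a>q1; q0-b>q2; q1-a>q3; q1-b>q2; q2-a>q4; q2-b>q5; q3-a>q3; q3-b>q3; q4-a>q3; q4-b>q6; q5-a>q7; q5-b>q8; q6-a>q4; q6-b>q5; q7-a>q3; q7-b>q6; q8-a>q7; q8-b>q8

Run two small machines in parallel and take their product. The first has 3 states tracking partial matches of the forbidden pattern `aa`; the second has 15 states tracking the last 3 symbols read. A product state is a pair (one from each), accepting exactly when both do. Equivalent product states are then merged.
A 9-state machine:
        a   b  
>  q0   q1  q2 
   q1   q3  q2 
   q2   q4  q5 
   q3   q3  q3 
   q4   q3  q6 
   q5   q7  q8 
 * q6   q4  q5 
 * q7   q3  q6 
 * q8   q7  q8 
(> = start, * = accepting)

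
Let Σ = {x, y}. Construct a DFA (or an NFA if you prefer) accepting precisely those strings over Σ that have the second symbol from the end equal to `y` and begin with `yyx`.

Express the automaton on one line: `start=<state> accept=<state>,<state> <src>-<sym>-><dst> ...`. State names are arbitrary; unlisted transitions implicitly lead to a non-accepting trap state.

Handle the two conditions separately and then intersect. The first has 7 states tracking the last 2 symbols read; the second has 5 states tracking whether the input so far still matches the prefix `yyx`. A product state is a pair (one from each), accepting exactly when both do. Minimizing collapses redundant product states.
With 8 states:
        x   y  
>  S0   S1  S2 
   S1   S1  S1 
   S2   S1  S3 
   S3   S4  S1 
 * S4   S5  S6 
   S5   S5  S6 
   S6   S4  S7 
 * S7   S4  S7 
(> = start, * = accepting)

start=S0 accept=S4,S7 S0-x->S1 S0-y->S2 S1-x->S1 S1-y->S1 S2-x->S1 S2-y->S3 S3-x->S4 S3-y->S1 S4-x->S5 S4-y->S6 S5-x->S5 S5-y->S6 S6-x->S4 S6-y->S7 S7-x->S4 S7-y->S7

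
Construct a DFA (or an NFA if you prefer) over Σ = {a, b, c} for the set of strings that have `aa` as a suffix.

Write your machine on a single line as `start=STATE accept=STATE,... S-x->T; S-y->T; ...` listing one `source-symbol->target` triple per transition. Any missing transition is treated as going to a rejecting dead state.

start=s0; accept=s2; s0-a->s1; s0-b->s0; s0-c->s0; s1-a->s2; s1-b->s0; s1-c->s0; s2-a->s2; s2-b->s0; s2-c->s0

Let each state record the length of the longest suffix of the input read so far that is also a prefix of `aa`. s1 means the last symbol is `a`; s2 means the last 2 symbols are `aa`. Accept only at s2, where the string currently ends in `aa`.
With 3 states:
        a   b   c  
>  s0   s1  s0  s0 
   s1   s2  s0  s0 
 * s2   s2  s0  s0 
(> = start, * = accepting)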